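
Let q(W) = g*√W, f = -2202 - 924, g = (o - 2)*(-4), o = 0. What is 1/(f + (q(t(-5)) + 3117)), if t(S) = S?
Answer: -9/401 - 8*I*√5/401 ≈ -0.022444 - 0.04461*I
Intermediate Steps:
g = 8 (g = (0 - 2)*(-4) = -2*(-4) = 8)
f = -3126
q(W) = 8*√W
1/(f + (q(t(-5)) + 3117)) = 1/(-3126 + (8*√(-5) + 3117)) = 1/(-3126 + (8*(I*√5) + 3117)) = 1/(-3126 + (8*I*√5 + 3117)) = 1/(-3126 + (3117 + 8*I*√5)) = 1/(-9 + 8*I*√5)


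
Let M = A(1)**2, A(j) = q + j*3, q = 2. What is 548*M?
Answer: 13700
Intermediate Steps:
A(j) = 2 + 3*j (A(j) = 2 + j*3 = 2 + 3*j)
M = 25 (M = (2 + 3*1)**2 = (2 + 3)**2 = 5**2 = 25)
548*M = 548*25 = 13700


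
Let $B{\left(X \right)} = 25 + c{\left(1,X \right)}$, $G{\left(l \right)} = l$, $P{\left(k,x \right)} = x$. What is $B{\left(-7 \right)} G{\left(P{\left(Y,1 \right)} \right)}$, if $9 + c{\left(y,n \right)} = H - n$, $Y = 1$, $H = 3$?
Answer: $26$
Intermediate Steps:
$c{\left(y,n \right)} = -6 - n$ ($c{\left(y,n \right)} = -9 - \left(-3 + n\right) = -6 - n$)
$B{\left(X \right)} = 19 - X$ ($B{\left(X \right)} = 25 - \left(6 + X\right) = 19 - X$)
$B{\left(-7 \right)} G{\left(P{\left(Y,1 \right)} \right)} = \left(19 - -7\right) 1 = \left(19 + 7\right) 1 = 26 \cdot 1 = 26$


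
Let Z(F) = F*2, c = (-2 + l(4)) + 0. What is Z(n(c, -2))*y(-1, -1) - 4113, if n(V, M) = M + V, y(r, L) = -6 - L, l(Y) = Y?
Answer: -4113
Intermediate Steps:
c = 2 (c = (-2 + 4) + 0 = 2 + 0 = 2)
Z(F) = 2*F
Z(n(c, -2))*y(-1, -1) - 4113 = (2*(-2 + 2))*(-6 - 1*(-1)) - 4113 = (2*0)*(-6 + 1) - 4113 = 0*(-5) - 4113 = 0 - 4113 = -4113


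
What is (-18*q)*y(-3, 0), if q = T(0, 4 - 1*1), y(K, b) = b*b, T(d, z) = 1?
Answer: 0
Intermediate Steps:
y(K, b) = b**2
q = 1
(-18*q)*y(-3, 0) = -18*1*0**2 = -18*0 = 0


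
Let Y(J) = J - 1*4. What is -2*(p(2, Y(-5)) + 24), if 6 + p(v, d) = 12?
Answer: -60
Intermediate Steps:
Y(J) = -4 + J (Y(J) = J - 4 = -4 + J)
p(v, d) = 6 (p(v, d) = -6 + 12 = 6)
-2*(p(2, Y(-5)) + 24) = -2*(6 + 24) = -2*30 = -60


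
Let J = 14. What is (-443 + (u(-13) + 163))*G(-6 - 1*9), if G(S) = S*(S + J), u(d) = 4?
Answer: -4140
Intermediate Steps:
G(S) = S*(14 + S) (G(S) = S*(S + 14) = S*(14 + S))
(-443 + (u(-13) + 163))*G(-6 - 1*9) = (-443 + (4 + 163))*((-6 - 1*9)*(14 + (-6 - 1*9))) = (-443 + 167)*((-6 - 9)*(14 + (-6 - 9))) = -(-4140)*(14 - 15) = -(-4140)*(-1) = -276*15 = -4140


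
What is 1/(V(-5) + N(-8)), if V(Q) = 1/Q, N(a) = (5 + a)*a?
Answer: 5/119 ≈ 0.042017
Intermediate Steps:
N(a) = a*(5 + a)
1/(V(-5) + N(-8)) = 1/(1/(-5) - 8*(5 - 8)) = 1/(-1/5 - 8*(-3)) = 1/(-1/5 + 24) = 1/(119/5) = 5/119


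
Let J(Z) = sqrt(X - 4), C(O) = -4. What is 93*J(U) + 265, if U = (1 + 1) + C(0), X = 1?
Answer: 265 + 93*I*sqrt(3) ≈ 265.0 + 161.08*I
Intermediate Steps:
U = -2 (U = (1 + 1) - 4 = 2 - 4 = -2)
J(Z) = I*sqrt(3) (J(Z) = sqrt(1 - 4) = sqrt(-3) = I*sqrt(3))
93*J(U) + 265 = 93*(I*sqrt(3)) + 265 = 93*I*sqrt(3) + 265 = 265 + 93*I*sqrt(3)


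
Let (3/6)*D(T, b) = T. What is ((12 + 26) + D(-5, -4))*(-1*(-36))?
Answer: 1008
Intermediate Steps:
D(T, b) = 2*T
((12 + 26) + D(-5, -4))*(-1*(-36)) = ((12 + 26) + 2*(-5))*(-1*(-36)) = (38 - 10)*36 = 28*36 = 1008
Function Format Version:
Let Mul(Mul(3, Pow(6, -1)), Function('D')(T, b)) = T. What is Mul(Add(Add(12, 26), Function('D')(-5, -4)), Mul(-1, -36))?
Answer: 1008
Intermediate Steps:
Function('D')(T, b) = Mul(2, T)
Mul(Add(Add(12, 26), Function('D')(-5, -4)), Mul(-1, -36)) = Mul(Add(Add(12, 26), Mul(2, -5)), Mul(-1, -36)) = Mul(Add(38, -10), 36) = Mul(28, 36) = 1008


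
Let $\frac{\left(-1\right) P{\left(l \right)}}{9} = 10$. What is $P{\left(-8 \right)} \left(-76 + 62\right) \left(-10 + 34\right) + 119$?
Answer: $30359$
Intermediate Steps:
$P{\left(l \right)} = -90$ ($P{\left(l \right)} = \left(-9\right) 10 = -90$)
$P{\left(-8 \right)} \left(-76 + 62\right) \left(-10 + 34\right) + 119 = - 90 \left(-76 + 62\right) \left(-10 + 34\right) + 119 = - 90 \left(\left(-14\right) 24\right) + 119 = \left(-90\right) \left(-336\right) + 119 = 30240 + 119 = 30359$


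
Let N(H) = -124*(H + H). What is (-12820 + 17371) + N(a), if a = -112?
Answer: 32327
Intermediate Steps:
N(H) = -248*H
(-12820 + 17371) + N(a) = (-12820 + 17371) - 248*(-112) = 4551 + 27776 = 32327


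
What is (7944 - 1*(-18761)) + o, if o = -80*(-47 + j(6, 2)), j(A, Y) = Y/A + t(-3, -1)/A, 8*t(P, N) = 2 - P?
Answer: 30430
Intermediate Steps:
t(P, N) = 1/4 - P/8 (t(P, N) = (2 - P)/8 = 1/4 - P/8)
j(A, Y) = 5/(8*A) + Y/A (j(A, Y) = Y/A + (1/4 - 1/8*(-3))/A = Y/A + (1/4 + 3/8)/A = Y/A + 5/(8*A) = 5/(8*A) + Y/A)
o = 3725 (o = -80*(-47 + (5/8 + 2)/6) = -80*(-47 + (1/6)*(21/8)) = -80*(-47 + 7/16) = -80*(-745/16) = 3725)
(7944 - 1*(-18761)) + o = (7944 - 1*(-18761)) + 3725 = (7944 + 18761) + 3725 = 26705 + 3725 = 30430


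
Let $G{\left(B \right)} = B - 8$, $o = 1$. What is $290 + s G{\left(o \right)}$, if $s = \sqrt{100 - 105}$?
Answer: $290 - 7 i \sqrt{5} \approx 290.0 - 15.652 i$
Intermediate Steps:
$G{\left(B \right)} = -8 + B$
$s = i \sqrt{5}$ ($s = \sqrt{-5} = i \sqrt{5} \approx 2.2361 i$)
$290 + s G{\left(o \right)} = 290 + i \sqrt{5} \left(-8 + 1\right) = 290 + i \sqrt{5} \left(-7\right) = 290 - 7 i \sqrt{5}$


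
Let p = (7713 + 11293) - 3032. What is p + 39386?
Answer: 55360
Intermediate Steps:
p = 15974 (p = 19006 - 3032 = 15974)
p + 39386 = 15974 + 39386 = 55360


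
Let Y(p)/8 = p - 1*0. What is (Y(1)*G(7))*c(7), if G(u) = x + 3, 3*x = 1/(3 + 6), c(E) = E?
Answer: 4592/27 ≈ 170.07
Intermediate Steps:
x = 1/27 (x = 1/(3*(3 + 6)) = (1/3)/9 = (1/3)*(1/9) = 1/27 ≈ 0.037037)
G(u) = 82/27 (G(u) = 1/27 + 3 = 82/27)
Y(p) = 8*p (Y(p) = 8*(p - 1*0) = 8*(p + 0) = 8*p)
(Y(1)*G(7))*c(7) = ((8*1)*(82/27))*7 = (8*(82/27))*7 = (656/27)*7 = 4592/27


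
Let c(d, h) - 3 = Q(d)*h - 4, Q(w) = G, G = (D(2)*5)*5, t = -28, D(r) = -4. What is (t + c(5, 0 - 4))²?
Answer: 137641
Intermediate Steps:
G = -100 (G = -4*5*5 = -20*5 = -100)
Q(w) = -100
c(d, h) = -1 - 100*h (c(d, h) = 3 + (-100*h - 4) = 3 + (-4 - 100*h) = -1 - 100*h)
(t + c(5, 0 - 4))² = (-28 + (-1 - 100*(0 - 4)))² = (-28 + (-1 - 100*(-4)))² = (-28 + (-1 + 400))² = (-28 + 399)² = 371² = 137641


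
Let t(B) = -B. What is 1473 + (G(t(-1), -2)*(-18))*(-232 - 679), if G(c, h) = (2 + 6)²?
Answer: 1050945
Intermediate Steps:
G(c, h) = 64 (G(c, h) = 8² = 64)
1473 + (G(t(-1), -2)*(-18))*(-232 - 679) = 1473 + (64*(-18))*(-232 - 679) = 1473 - 1152*(-911) = 1473 + 1049472 = 1050945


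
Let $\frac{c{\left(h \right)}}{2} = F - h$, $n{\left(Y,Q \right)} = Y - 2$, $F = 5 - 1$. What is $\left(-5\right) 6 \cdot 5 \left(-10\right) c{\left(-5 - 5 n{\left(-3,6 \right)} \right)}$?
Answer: $-48000$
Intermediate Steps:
$F = 4$
$n{\left(Y,Q \right)} = -2 + Y$
$c{\left(h \right)} = 8 - 2 h$ ($c{\left(h \right)} = 2 \left(4 - h\right) = 8 - 2 h$)
$\left(-5\right) 6 \cdot 5 \left(-10\right) c{\left(-5 - 5 n{\left(-3,6 \right)} \right)} = \left(-5\right) 6 \cdot 5 \left(-10\right) \left(8 - 2 \left(-5 - 5 \left(-2 - 3\right)\right)\right) = \left(-30\right) 5 \left(-10\right) \left(8 - 2 \left(-5 - -25\right)\right) = \left(-150\right) \left(-10\right) \left(8 - 2 \left(-5 + 25\right)\right) = 1500 \left(8 - 40\right) = 1500 \left(-32\right) = -48000$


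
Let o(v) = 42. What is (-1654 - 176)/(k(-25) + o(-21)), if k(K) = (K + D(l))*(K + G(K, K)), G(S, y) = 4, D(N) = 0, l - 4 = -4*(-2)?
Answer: -610/189 ≈ -3.2275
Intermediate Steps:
l = 12 (l = 4 - 4*(-2) = 4 + 8 = 12)
k(K) = K*(4 + K) (k(K) = (K + 0)*(K + 4) = K*(4 + K))
(-1654 - 176)/(k(-25) + o(-21)) = (-1654 - 176)/(-25*(4 - 25) + 42) = -1830/(-25*(-21) + 42) = -1830/(525 + 42) = -1830/567 = -1830*1/567 = -610/189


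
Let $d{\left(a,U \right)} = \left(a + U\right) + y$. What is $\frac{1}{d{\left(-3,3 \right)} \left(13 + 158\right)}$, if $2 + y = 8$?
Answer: $\frac{1}{1026} \approx 0.00097466$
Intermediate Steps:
$y = 6$ ($y = -2 + 8 = 6$)
$d{\left(a,U \right)} = 6 + U + a$ ($d{\left(a,U \right)} = \left(a + U\right) + 6 = \left(U + a\right) + 6 = 6 + U + a$)
$\frac{1}{d{\left(-3,3 \right)} \left(13 + 158\right)} = \frac{1}{\left(6 + 3 - 3\right) \left(13 + 158\right)} = \frac{1}{6 \cdot 171} = \frac{1}{1026}$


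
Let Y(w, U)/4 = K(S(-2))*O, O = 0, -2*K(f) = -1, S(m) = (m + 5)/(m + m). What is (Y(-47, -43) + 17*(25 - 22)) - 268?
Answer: -217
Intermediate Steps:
S(m) = (5 + m)/(2*m) (S(m) = (5 + m)/((2*m)) = (5 + m)*(1/(2*m)) = (5 + m)/(2*m))
K(f) = 1/2 (K(f) = -1/2*(-1) = 1/2)
Y(w, U) = 0 (Y(w, U) = 4*((1/2)*0) = 4*0 = 0)
(Y(-47, -43) + 17*(25 - 22)) - 268 = (0 + 17*(25 - 22)) - 268 = (0 + 17*3) - 268 = (0 + 51) - 268 = 51 - 268 = -217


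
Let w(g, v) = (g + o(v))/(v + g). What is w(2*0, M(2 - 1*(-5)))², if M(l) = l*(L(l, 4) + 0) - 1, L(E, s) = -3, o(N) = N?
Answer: 1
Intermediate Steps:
M(l) = -1 - 3*l (M(l) = l*(-3 + 0) - 1 = l*(-3) - 1 = -3*l - 1 = -1 - 3*l)
w(g, v) = 1 (w(g, v) = (g + v)/(v + g) = (g + v)/(g + v) = 1)
w(2*0, M(2 - 1*(-5)))² = 1² = 1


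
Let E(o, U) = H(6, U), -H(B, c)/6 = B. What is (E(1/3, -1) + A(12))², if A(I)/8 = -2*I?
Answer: 51984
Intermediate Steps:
H(B, c) = -6*B
E(o, U) = -36 (E(o, U) = -6*6 = -36)
A(I) = -16*I (A(I) = 8*(-2*I) = -16*I)
(E(1/3, -1) + A(12))² = (-36 - 16*12)² = (-36 - 192)² = (-228)² = 51984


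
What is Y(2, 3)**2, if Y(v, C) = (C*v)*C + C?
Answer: 441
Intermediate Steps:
Y(v, C) = C + v*C**2 (Y(v, C) = v*C**2 + C = C + v*C**2)
Y(2, 3)**2 = (3*(1 + 3*2))**2 = (3*(1 + 6))**2 = (3*7)**2 = 21**2 = 441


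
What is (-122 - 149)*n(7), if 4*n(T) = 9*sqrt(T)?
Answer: -2439*sqrt(7)/4 ≈ -1613.2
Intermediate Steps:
n(T) = 9*sqrt(T)/4 (n(T) = (9*sqrt(T))/4 = 9*sqrt(T)/4)
(-122 - 149)*n(7) = (-122 - 149)*(9*sqrt(7)/4) = -2439*sqrt(7)/4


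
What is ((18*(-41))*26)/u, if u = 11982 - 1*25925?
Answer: 19188/13943 ≈ 1.3762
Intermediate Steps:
u = -13943 (u = 11982 - 25925 = -13943)
((18*(-41))*26)/u = ((18*(-41))*26)/(-13943) = -738*26*(-1/13943) = -19188*(-1/13943) = 19188/13943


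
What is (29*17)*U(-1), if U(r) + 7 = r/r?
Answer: -2958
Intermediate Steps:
U(r) = -6 (U(r) = -7 + r/r = -7 + 1 = -6)
(29*17)*U(-1) = (29*17)*(-6) = 493*(-6) = -2958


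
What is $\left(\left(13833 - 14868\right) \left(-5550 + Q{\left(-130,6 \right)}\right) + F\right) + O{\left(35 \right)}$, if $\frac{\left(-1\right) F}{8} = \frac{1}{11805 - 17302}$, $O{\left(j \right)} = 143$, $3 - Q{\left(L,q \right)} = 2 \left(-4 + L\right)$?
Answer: $\frac{30035102284}{5497} \approx 5.4639 \cdot 10^{6}$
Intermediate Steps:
$Q{\left(L,q \right)} = 11 - 2 L$ ($Q{\left(L,q \right)} = 3 - 2 \left(-4 + L\right) = 3 - \left(-8 + 2 L\right) = 11 - 2 L$)
$F = \frac{8}{5497}$ ($F = - \frac{8}{11805 - 17302} = - \frac{8}{-5497} = \left(-8\right) \left(- \frac{1}{5497}\right) = \frac{8}{5497} \approx 0.0014553$)
$\left(\left(13833 - 14868\right) \left(-5550 + Q{\left(-130,6 \right)}\right) + F\right) + O{\left(35 \right)} = \left(\left(13833 - 14868\right) \left(-5550 + \left(11 - -260\right)\right) + \frac{8}{5497}\right) + 143 = \left(- 1035 \left(-5550 + \left(11 + 260\right)\right) + \frac{8}{5497}\right) + 143 = \left(- 1035 \left(-5550 + 271\right) + \frac{8}{5497}\right) + 143 = \left(\left(-1035\right) \left(-5279\right) + \frac{8}{5497}\right) + 143 = \left(5463765 + \frac{8}{5497}\right) + 143 = \frac{30034316213}{5497} + 143 = \frac{30035102284}{5497}$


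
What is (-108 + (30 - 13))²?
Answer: 8281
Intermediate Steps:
(-108 + (30 - 13))² = (-108 + 17)² = (-91)² = 8281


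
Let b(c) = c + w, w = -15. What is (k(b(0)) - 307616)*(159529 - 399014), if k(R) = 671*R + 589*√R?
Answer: 76079834285 - 141056665*I*√15 ≈ 7.608e+10 - 5.4631e+8*I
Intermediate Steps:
b(c) = -15 + c (b(c) = c - 15 = -15 + c)
k(R) = 589*√R + 671*R
(k(b(0)) - 307616)*(159529 - 399014) = ((589*√(-15 + 0) + 671*(-15 + 0)) - 307616)*(159529 - 399014) = ((589*√(-15) + 671*(-15)) - 307616)*(-239485) = ((589*(I*√15) - 10065) - 307616)*(-239485) = ((589*I*√15 - 10065) - 307616)*(-239485) = ((-10065 + 589*I*√15) - 307616)*(-239485) = (-317681 + 589*I*√15)*(-239485) = 76079834285 - 141056665*I*√15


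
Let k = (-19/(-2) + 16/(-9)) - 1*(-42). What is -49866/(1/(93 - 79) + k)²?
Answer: -197918154/9840769 ≈ -20.112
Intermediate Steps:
k = 895/18 (k = (-19*(-½) + 16*(-⅑)) + 42 = (19/2 - 16/9) + 42 = 139/18 + 42 = 895/18 ≈ 49.722)
-49866/(1/(93 - 79) + k)² = -49866/(1/(93 - 79) + 895/18)² = -49866/(1/14 + 895/18)² = -49866/((3137/63)²) = -49866/9840769/3969 = -49866*3969/9840769 = -197918154/9840769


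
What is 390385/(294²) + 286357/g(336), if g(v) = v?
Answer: 296222893/345744 ≈ 856.77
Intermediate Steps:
390385/(294²) + 286357/g(336) = 390385/(294²) + 286357/336 = 390385/86436 + 286357*(1/336) = 390385*(1/86436) + 286357/336 = 390385/86436 + 286357/336 = 296222893/345744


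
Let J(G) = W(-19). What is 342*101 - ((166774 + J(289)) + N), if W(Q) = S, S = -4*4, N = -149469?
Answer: 17253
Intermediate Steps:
S = -16
W(Q) = -16
J(G) = -16
342*101 - ((166774 + J(289)) + N) = 342*101 - ((166774 - 16) - 149469) = 34542 - (166758 - 149469) = 34542 - 1*17289 = 34542 - 17289 = 17253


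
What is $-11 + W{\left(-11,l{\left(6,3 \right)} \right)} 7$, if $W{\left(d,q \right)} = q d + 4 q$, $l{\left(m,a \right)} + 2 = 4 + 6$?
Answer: $-403$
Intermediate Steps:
$l{\left(m,a \right)} = 8$ ($l{\left(m,a \right)} = -2 + \left(4 + 6\right) = -2 + 10 = 8$)
$W{\left(d,q \right)} = 4 q + d q$ ($W{\left(d,q \right)} = d q + 4 q = 4 q + d q$)
$-11 + W{\left(-11,l{\left(6,3 \right)} \right)} 7 = -11 + 8 \left(4 - 11\right) 7 = -11 + 8 \left(-7\right) 7 = -11 - 392 = -403$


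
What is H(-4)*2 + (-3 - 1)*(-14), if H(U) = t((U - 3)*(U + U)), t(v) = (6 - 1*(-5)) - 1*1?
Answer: 76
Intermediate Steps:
t(v) = 10 (t(v) = (6 + 5) - 1 = 11 - 1 = 10)
H(U) = 10
H(-4)*2 + (-3 - 1)*(-14) = 10*2 + (-3 - 1)*(-14) = 20 - 4*(-14) = 20 + 56 = 76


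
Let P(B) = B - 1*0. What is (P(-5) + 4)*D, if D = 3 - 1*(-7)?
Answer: -10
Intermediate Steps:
P(B) = B (P(B) = B + 0 = B)
D = 10 (D = 3 + 7 = 10)
(P(-5) + 4)*D = (-5 + 4)*10 = -1*10 = -10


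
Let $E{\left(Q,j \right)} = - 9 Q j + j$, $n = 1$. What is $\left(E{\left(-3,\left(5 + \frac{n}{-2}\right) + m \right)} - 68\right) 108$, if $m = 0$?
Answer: $6264$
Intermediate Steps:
$E{\left(Q,j \right)} = j - 9 Q j$ ($E{\left(Q,j \right)} = - 9 Q j + j = j - 9 Q j$)
$\left(E{\left(-3,\left(5 + \frac{n}{-2}\right) + m \right)} - 68\right) 108 = \left(\left(\left(5 + 1 \frac{1}{-2}\right) + 0\right) \left(1 - -27\right) - 68\right) 108 = \left(\left(\left(5 + 1 \left(- \frac{1}{2}\right)\right) + 0\right) \left(1 + 27\right) - 68\right) 108 = \left(\left(\left(5 - \frac{1}{2}\right) + 0\right) 28 - 68\right) 108 = \left(\left(\frac{9}{2} + 0\right) 28 - 68\right) 108 = \left(\frac{9}{2} \cdot 28 - 68\right) 108 = \left(126 - 68\right) 108 = 58 \cdot 108 = 6264$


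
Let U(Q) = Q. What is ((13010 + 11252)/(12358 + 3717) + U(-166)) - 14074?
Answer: -228883738/16075 ≈ -14238.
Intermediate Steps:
((13010 + 11252)/(12358 + 3717) + U(-166)) - 14074 = ((13010 + 11252)/(12358 + 3717) - 166) - 14074 = (24262/16075 - 166) - 14074 = -2644188/16075 - 14074 = -228883738/16075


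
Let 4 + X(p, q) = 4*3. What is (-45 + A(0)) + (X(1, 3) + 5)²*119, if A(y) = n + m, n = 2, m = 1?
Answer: 20069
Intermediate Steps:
X(p, q) = 8 (X(p, q) = -4 + 4*3 = -4 + 12 = 8)
A(y) = 3 (A(y) = 2 + 1 = 3)
(-45 + A(0)) + (X(1, 3) + 5)²*119 = (-45 + 3) + (8 + 5)²*119 = -42 + 13²*119 = -42 + 169*119 = -42 + 20111 = 20069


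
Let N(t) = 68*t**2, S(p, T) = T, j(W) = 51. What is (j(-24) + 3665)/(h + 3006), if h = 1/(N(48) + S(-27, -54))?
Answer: 581992488/470793709 ≈ 1.2362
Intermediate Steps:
h = 1/156618 (h = 1/(68*48**2 - 54) = 1/(68*2304 - 54) = 1/(156672 - 54) = 1/156618 ≈ 6.3850e-6)
(j(-24) + 3665)/(h + 3006) = (51 + 3665)/(1/156618 + 3006) = 3716/(470793709/156618) = 3716*(156618/470793709) = 581992488/470793709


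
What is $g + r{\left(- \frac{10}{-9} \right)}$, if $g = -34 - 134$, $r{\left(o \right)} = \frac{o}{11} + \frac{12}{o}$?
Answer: $- \frac{77764}{495} \approx -157.1$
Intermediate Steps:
$r{\left(o \right)} = \frac{12}{o} + \frac{o}{11}$ ($r{\left(o \right)} = o \frac{1}{11} + \frac{12}{o} = \frac{o}{11} + \frac{12}{o} = \frac{12}{o} + \frac{o}{11}$)
$g = -168$ ($g = -34 - 134 = -168$)
$g + r{\left(- \frac{10}{-9} \right)} = -168 + \left(\frac{12}{\left(-10\right) \frac{1}{-9}} + \frac{\left(-10\right) \frac{1}{-9}}{11}\right) = -168 + \left(\frac{12}{\left(-10\right) \left(- \frac{1}{9}\right)} + \frac{\left(-10\right) \left(- \frac{1}{9}\right)}{11}\right) = -168 + \left(\frac{12}{\frac{10}{9}} + \frac{1}{11} \cdot \frac{10}{9}\right) = -168 + \left(12 \cdot \frac{9}{10} + \frac{10}{99}\right) = -168 + \left(\frac{54}{5} + \frac{10}{99}\right) = -168 + \frac{5396}{495} = - \frac{77764}{495}$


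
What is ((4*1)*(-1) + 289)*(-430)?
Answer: -122550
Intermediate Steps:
((4*1)*(-1) + 289)*(-430) = (4*(-1) + 289)*(-430) = (-4 + 289)*(-430) = 285*(-430) = -122550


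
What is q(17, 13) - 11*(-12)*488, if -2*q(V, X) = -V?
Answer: 128849/2 ≈ 64425.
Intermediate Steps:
q(V, X) = V/2 (q(V, X) = -(-1)*V/2 = V/2)
q(17, 13) - 11*(-12)*488 = (½)*17 - 11*(-12)*488 = 17/2 + 132*488 = 17/2 + 64416 = 128849/2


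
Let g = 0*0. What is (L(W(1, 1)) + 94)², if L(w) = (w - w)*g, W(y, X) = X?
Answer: 8836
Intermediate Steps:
g = 0
L(w) = 0 (L(w) = (w - w)*0 = 0*0 = 0)
(L(W(1, 1)) + 94)² = (0 + 94)² = 94² = 8836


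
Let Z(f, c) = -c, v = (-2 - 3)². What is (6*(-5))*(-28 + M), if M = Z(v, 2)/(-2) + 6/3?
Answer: 750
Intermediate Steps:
v = 25 (v = (-5)² = 25)
M = 3 (M = -1*2/(-2) + 6/3 = -2*(-½) + 6*(⅓) = 1 + 2 = 3)
(6*(-5))*(-28 + M) = (6*(-5))*(-28 + 3) = -30*(-25) = 750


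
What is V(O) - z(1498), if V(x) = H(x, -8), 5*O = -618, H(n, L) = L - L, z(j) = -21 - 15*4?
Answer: 81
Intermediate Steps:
z(j) = -81 (z(j) = -21 - 60 = -81)
H(n, L) = 0
O = -618/5 (O = (1/5)*(-618) = -618/5 ≈ -123.60)
V(x) = 0
V(O) - z(1498) = 0 - 1*(-81) = 0 + 81 = 81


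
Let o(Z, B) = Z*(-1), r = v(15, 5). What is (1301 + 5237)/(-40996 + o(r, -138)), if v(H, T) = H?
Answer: -6538/41011 ≈ -0.15942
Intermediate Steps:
r = 15
o(Z, B) = -Z
(1301 + 5237)/(-40996 + o(r, -138)) = (1301 + 5237)/(-40996 - 1*15) = 6538/(-40996 - 15) = 6538/(-41011) = 6538*(-1/41011) = -6538/41011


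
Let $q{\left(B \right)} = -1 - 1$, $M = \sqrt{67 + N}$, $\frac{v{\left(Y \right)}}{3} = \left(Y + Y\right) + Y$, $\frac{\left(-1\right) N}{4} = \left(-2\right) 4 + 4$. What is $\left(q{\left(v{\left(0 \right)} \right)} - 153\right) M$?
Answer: $- 155 \sqrt{83} \approx -1412.1$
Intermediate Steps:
$N = 16$ ($N = - 4 \left(\left(-2\right) 4 + 4\right) = - 4 \left(-8 + 4\right) = \left(-4\right) \left(-4\right) = 16$)
$v{\left(Y \right)} = 9 Y$ ($v{\left(Y \right)} = 3 \left(\left(Y + Y\right) + Y\right) = 3 \left(2 Y + Y\right) = 3 \cdot 3 Y = 9 Y$)
$M = \sqrt{83}$ ($M = \sqrt{67 + 16} = \sqrt{83} \approx 9.1104$)
$q{\left(B \right)} = -2$ ($q{\left(B \right)} = -1 - 1 = -2$)
$\left(q{\left(v{\left(0 \right)} \right)} - 153\right) M = \left(-2 - 153\right) \sqrt{83} = - 155 \sqrt{83}$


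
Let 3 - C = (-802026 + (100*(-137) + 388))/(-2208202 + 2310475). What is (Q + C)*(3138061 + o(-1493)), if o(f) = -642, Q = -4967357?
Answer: -1593888480647995376/102273 ≈ -1.5585e+13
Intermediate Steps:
C = 1122157/102273 (C = 3 - (-802026 + (100*(-137) + 388))/(-2208202 + 2310475) = 3 - (-802026 + (-13700 + 388))/102273 = 3 - (-802026 - 13312)/102273 = 3 - (-815338)/102273 = 3 - 1*(-815338/102273) = 3 + 815338/102273 = 1122157/102273 ≈ 10.972)
(Q + C)*(3138061 + o(-1493)) = (-4967357 + 1122157/102273)*(3138061 - 642) = -508025380304/102273*3137419 = -1593888480647995376/102273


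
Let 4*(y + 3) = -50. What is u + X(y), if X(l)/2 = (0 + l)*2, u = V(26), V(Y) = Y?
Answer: -36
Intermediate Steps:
y = -31/2 (y = -3 + (¼)*(-50) = -3 - 25/2 = -31/2 ≈ -15.500)
u = 26
X(l) = 4*l (X(l) = 2*((0 + l)*2) = 2*(l*2) = 2*(2*l) = 4*l)
u + X(y) = 26 + 4*(-31/2) = 26 - 62 = -36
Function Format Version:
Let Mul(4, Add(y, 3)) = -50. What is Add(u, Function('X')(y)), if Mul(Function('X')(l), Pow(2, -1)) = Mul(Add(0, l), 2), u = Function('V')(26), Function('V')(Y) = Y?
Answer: -36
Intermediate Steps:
y = Rational(-31, 2) (y = Add(-3, Mul(Rational(1, 4), -50)) = Add(-3, Rational(-25, 2)) = Rational(-31, 2) ≈ -15.500)
u = 26
Function('X')(l) = Mul(4, l) (Function('X')(l) = Mul(2, Mul(Add(0, l), 2)) = Mul(2, Mul(l, 2)) = Mul(2, Mul(2, l)) = Mul(4, l))
Add(u, Function('X')(y)) = Add(26, Mul(4, Rational(-31, 2))) = Add(26, -62) = -36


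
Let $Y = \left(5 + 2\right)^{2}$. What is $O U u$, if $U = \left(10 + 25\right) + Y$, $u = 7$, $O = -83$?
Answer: $-48804$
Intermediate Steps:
$Y = 49$ ($Y = 7^{2} = 49$)
$U = 84$ ($U = \left(10 + 25\right) + 49 = 35 + 49 = 84$)
$O U u = \left(-83\right) 84 \cdot 7 = \left(-6972\right) 7 = -48804$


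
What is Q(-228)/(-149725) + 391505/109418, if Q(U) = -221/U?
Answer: 6682449727561/1867617545700 ≈ 3.5781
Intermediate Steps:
Q(-228)/(-149725) + 391505/109418 = -221/(-228)/(-149725) + 391505/109418 = -221*(-1/228)*(-1/149725) + 391505*(1/109418) = (221/228)*(-1/149725) + 391505/109418 = -221/34137300 + 391505/109418 = 6682449727561/1867617545700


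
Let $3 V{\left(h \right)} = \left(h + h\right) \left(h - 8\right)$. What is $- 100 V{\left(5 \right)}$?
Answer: $1000$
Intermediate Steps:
$V{\left(h \right)} = \frac{2 h \left(-8 + h\right)}{3}$ ($V{\left(h \right)} = \frac{\left(h + h\right) \left(h - 8\right)}{3} = \frac{2 h \left(-8 + h\right)}{3}$)
$- 100 V{\left(5 \right)} = - 100 \cdot \frac{2}{3} \cdot 5 \left(-8 + 5\right) = - 100 \cdot \frac{2}{3} \cdot 5 \left(-3\right) = \left(-100\right) \left(-10\right) = 1000$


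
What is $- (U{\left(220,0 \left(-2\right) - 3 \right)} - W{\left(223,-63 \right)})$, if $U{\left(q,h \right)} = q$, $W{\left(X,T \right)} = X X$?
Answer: $49509$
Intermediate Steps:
$W{\left(X,T \right)} = X^{2}$
$- (U{\left(220,0 \left(-2\right) - 3 \right)} - W{\left(223,-63 \right)}) = - (220 - 223^{2}) = - (220 - 49729) = \left(-1\right) \left(-49509\right) = 49509$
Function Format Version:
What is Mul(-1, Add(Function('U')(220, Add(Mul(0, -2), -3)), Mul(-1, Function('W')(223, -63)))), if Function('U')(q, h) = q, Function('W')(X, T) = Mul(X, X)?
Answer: 49509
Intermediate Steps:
Function('W')(X, T) = Pow(X, 2)
Mul(-1, Add(Function('U')(220, Add(Mul(0, -2), -3)), Mul(-1, Function('W')(223, -63)))) = Mul(-1, Add(220, Mul(-1, Pow(223, 2)))) = Mul(-1, Add(220, Mul(-1, 49729))) = Mul(-1, Add(220, -49729)) = Mul(-1, -49509) = 49509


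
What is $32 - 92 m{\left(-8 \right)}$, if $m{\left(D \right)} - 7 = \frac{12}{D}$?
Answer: $-474$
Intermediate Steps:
$m{\left(D \right)} = 7 + \frac{12}{D}$
$32 - 92 m{\left(-8 \right)} = 32 - 92 \left(7 + \frac{12}{-8}\right) = 32 - 92 \left(7 + 12 \left(- \frac{1}{8}\right)\right) = 32 - 92 \left(7 - \frac{3}{2}\right) = 32 - 506 = -474$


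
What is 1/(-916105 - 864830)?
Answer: -1/1780935 ≈ -5.6150e-7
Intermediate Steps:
1/(-916105 - 864830) = 1/(-1780935) = -1/1780935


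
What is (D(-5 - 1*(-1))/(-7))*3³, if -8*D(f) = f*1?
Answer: -27/14 ≈ -1.9286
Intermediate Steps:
D(f) = -f/8
(D(-5 - 1*(-1))/(-7))*3³ = (-(-5 - 1*(-1))/8/(-7))*3³ = (-(-5 + 1)/8*(-⅐))*27 = (-⅛*(-4)*(-⅐))*27 = ((½)*(-⅐))*27 = -1/14*27 = -27/14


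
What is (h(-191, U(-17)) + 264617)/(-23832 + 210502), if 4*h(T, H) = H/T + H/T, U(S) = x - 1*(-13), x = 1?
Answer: 5054184/3565397 ≈ 1.4176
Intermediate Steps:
U(S) = 14 (U(S) = 1 - 1*(-13) = 1 + 13 = 14)
h(T, H) = H/(2*T) (h(T, H) = (H/T + H/T)/4 = (2*H/T)/4 = H/(2*T))
(h(-191, U(-17)) + 264617)/(-23832 + 210502) = ((½)*14/(-191) + 264617)/(-23832 + 210502) = ((½)*14*(-1/191) + 264617)/186670 = (-7/191 + 264617)*(1/186670) = (50541840/191)*(1/186670) = 5054184/3565397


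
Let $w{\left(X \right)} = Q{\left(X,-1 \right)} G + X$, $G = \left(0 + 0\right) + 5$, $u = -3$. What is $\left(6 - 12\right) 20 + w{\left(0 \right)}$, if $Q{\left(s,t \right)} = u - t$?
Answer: $-130$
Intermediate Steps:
$Q{\left(s,t \right)} = -3 - t$
$G = 5$ ($G = 0 + 5 = 5$)
$w{\left(X \right)} = -10 + X$ ($w{\left(X \right)} = \left(-3 - -1\right) 5 + X = \left(-3 + 1\right) 5 + X = \left(-2\right) 5 + X = -10 + X$)
$\left(6 - 12\right) 20 + w{\left(0 \right)} = \left(6 - 12\right) 20 + \left(-10 + 0\right) = \left(6 - 12\right) 20 - 10 = \left(-6\right) 20 - 10 = -120 - 10 = -130$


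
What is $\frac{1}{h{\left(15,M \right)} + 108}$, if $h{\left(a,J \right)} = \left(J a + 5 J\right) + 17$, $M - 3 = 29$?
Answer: $\frac{1}{765} \approx 0.0013072$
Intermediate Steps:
$M = 32$ ($M = 3 + 29 = 32$)
$h{\left(a,J \right)} = 17 + 5 J + J a$ ($h{\left(a,J \right)} = \left(5 J + J a\right) + 17 = 17 + 5 J + J a$)
$\frac{1}{h{\left(15,M \right)} + 108} = \frac{1}{\left(17 + 5 \cdot 32 + 32 \cdot 15\right) + 108} = \frac{1}{\left(17 + 160 + 480\right) + 108} = \frac{1}{657 + 108} = \frac{1}{765}$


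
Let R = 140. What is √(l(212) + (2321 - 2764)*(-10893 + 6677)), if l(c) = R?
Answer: 2*√466957 ≈ 1366.7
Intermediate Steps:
l(c) = 140
√(l(212) + (2321 - 2764)*(-10893 + 6677)) = √(140 + (2321 - 2764)*(-10893 + 6677)) = √(140 - 443*(-4216)) = √(140 + 1867688) = √1867828 = 2*√466957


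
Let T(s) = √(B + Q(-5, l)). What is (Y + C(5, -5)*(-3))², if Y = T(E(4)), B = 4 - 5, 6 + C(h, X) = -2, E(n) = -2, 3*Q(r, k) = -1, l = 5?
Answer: 1724/3 + 32*I*√3 ≈ 574.67 + 55.426*I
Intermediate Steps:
Q(r, k) = -⅓ (Q(r, k) = (⅓)*(-1) = -⅓)
C(h, X) = -8 (C(h, X) = -6 - 2 = -8)
B = -1
T(s) = 2*I*√3/3 (T(s) = √(-1 - ⅓) = √(-4/3) = 2*I*√3/3)
Y = 2*I*√3/3 ≈ 1.1547*I
(Y + C(5, -5)*(-3))² = (2*I*√3/3 - 8*(-3))² = (2*I*√3/3 + 24)² = (24 + 2*I*√3/3)²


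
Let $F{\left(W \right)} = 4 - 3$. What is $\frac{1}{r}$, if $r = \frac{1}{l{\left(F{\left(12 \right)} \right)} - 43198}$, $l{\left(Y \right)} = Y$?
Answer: $-43197$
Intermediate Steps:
$F{\left(W \right)} = 1$
$r = - \frac{1}{43197}$ ($r = \frac{1}{1 - 43198} = \frac{1}{-43197} = - \frac{1}{43197} \approx -2.315 \cdot 10^{-5}$)
$\frac{1}{r} = \frac{1}{- \frac{1}{43197}} = -43197$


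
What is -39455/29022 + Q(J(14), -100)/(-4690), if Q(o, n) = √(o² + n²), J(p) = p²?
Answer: -39455/29022 - 2*√3026/2345 ≈ -1.4064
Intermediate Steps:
Q(o, n) = √(n² + o²)
-39455/29022 + Q(J(14), -100)/(-4690) = -39455/29022 + √((-100)² + (14²)²)/(-4690) = -39455*1/29022 + √(10000 + 196²)*(-1/4690) = -39455/29022 + √(10000 + 38416)*(-1/4690) = -39455/29022 + √48416*(-1/4690) = -39455/29022 + (4*√3026)*(-1/4690) = -39455/29022 - 2*√3026/2345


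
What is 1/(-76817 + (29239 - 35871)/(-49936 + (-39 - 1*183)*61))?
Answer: -31739/2438091447 ≈ -1.3018e-5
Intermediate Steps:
1/(-76817 + (29239 - 35871)/(-49936 + (-39 - 1*183)*61)) = 1/(-76817 - 6632/(-49936 + (-39 - 183)*61)) = 1/(-76817 - 6632/(-49936 - 222*61)) = 1/(-76817 - 6632/(-49936 - 13542)) = 1/(-76817 - 6632/(-63478)) = 1/(-76817 - 6632*(-1/63478)) = 1/(-76817 + 3316/31739) = 1/(-2438091447/31739) = -31739/2438091447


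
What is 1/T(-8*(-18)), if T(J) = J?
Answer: 1/144 ≈ 0.0069444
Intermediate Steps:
1/T(-8*(-18)) = 1/(-8*(-18)) = 1/144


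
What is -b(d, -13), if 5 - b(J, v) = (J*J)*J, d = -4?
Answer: -69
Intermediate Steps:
b(J, v) = 5 - J³ (b(J, v) = 5 - J*J*J = 5 - J²*J = 5 - J³)
-b(d, -13) = -(5 - 1*(-4)³) = -(5 - 1*(-64)) = -(5 + 64) = -1*69 = -69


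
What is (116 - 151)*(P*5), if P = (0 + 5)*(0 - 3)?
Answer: 2625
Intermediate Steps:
P = -15 (P = 5*(-3) = -15)
(116 - 151)*(P*5) = (116 - 151)*(-15*5) = -35*(-75) = 2625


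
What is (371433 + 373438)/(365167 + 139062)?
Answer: 744871/504229 ≈ 1.4772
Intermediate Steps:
(371433 + 373438)/(365167 + 139062) = 744871/504229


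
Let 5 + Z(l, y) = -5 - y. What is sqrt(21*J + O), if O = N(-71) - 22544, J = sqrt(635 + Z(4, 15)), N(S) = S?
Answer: sqrt(-22615 + 21*sqrt(610)) ≈ 148.65*I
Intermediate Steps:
Z(l, y) = -10 - y (Z(l, y) = -5 + (-5 - y) = -10 - y)
J = sqrt(610) (J = sqrt(635 + (-10 - 1*15)) = sqrt(635 + (-10 - 15)) = sqrt(635 - 25) = sqrt(610) ≈ 24.698)
O = -22615 (O = -71 - 22544 = -22615)
sqrt(21*J + O) = sqrt(21*sqrt(610) - 22615) = sqrt(-22615 + 21*sqrt(610))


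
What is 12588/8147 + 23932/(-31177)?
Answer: 197482072/253999019 ≈ 0.77749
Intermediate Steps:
12588/8147 + 23932/(-31177) = 12588*(1/8147) + 23932*(-1/31177) = 12588/8147 - 23932/31177 = 197482072/253999019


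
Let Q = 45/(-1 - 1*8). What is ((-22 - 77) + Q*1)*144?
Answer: -14976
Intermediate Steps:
Q = -5 (Q = 45/(-1 - 8) = 45/(-9) = 45*(-⅑) = -5)
((-22 - 77) + Q*1)*144 = ((-22 - 77) - 5*1)*144 = (-99 - 5)*144 = -104*144 = -14976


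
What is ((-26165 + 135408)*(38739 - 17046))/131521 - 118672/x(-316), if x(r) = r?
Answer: 191116828549/10390159 ≈ 18394.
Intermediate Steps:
((-26165 + 135408)*(38739 - 17046))/131521 - 118672/x(-316) = ((-26165 + 135408)*(38739 - 17046))/131521 - 118672/(-316) = (109243*21693)*(1/131521) - 118672*(-1/316) = 2369808399*(1/131521) + 29668/79 = 2369808399/131521 + 29668/79 = 191116828549/10390159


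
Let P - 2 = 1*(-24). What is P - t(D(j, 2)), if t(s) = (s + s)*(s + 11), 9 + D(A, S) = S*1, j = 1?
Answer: 34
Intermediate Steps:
D(A, S) = -9 + S (D(A, S) = -9 + S*1 = -9 + S)
t(s) = 2*s*(11 + s) (t(s) = (2*s)*(11 + s) = 2*s*(11 + s))
P = -22 (P = 2 + 1*(-24) = 2 - 24 = -22)
P - t(D(j, 2)) = -22 - 2*(-9 + 2)*(11 + (-9 + 2)) = -22 - 2*(-7)*(11 - 7) = -22 - 2*(-7)*4 = -22 - 1*(-56) = -22 + 56 = 34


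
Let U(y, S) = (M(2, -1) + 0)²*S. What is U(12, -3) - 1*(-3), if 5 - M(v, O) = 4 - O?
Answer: 3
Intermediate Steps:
M(v, O) = 1 + O (M(v, O) = 5 - (4 - O) = 5 + (-4 + O) = 1 + O)
U(y, S) = 0 (U(y, S) = ((1 - 1) + 0)²*S = (0 + 0)²*S = 0²*S = 0*S = 0)
U(12, -3) - 1*(-3) = 0 - 1*(-3) = 0 + 3 = 3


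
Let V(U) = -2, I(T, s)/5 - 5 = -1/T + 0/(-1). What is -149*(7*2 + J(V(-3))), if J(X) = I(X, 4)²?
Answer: -459069/4 ≈ -1.1477e+5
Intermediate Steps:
I(T, s) = 25 - 5/T (I(T, s) = 25 + 5*(-1/T + 0/(-1)) = 25 + 5*(-1/T + 0*(-1)) = 25 + 5*(-1/T + 0) = 25 + 5*(-1/T) = 25 - 5/T)
J(X) = (25 - 5/X)²
-149*(7*2 + J(V(-3))) = -149*(7*2 + (25 - 5/(-2))²) = -149*(14 + (25 - 5*(-½))²) = -149*(14 + (25 + 5/2)²) = -149*(14 + (55/2)²) = -149*(14 + 3025/4) = -149*3081/4 = -459069/4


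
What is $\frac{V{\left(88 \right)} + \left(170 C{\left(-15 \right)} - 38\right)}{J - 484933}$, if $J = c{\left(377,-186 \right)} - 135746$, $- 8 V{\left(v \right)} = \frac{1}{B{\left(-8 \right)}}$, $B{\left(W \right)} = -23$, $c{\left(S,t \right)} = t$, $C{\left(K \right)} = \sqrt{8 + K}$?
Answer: $\frac{6991}{114239160} - \frac{34 i \sqrt{7}}{124173} \approx 6.1196 \cdot 10^{-5} - 0.00072444 i$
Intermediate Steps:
$V{\left(v \right)} = \frac{1}{184}$ ($V{\left(v \right)} = - \frac{1}{8 \left(-23\right)} = \left(- \frac{1}{8}\right) \left(- \frac{1}{23}\right) = \frac{1}{184}$)
$J = -135932$ ($J = -186 - 135746 = -135932$)
$\frac{V{\left(88 \right)} + \left(170 C{\left(-15 \right)} - 38\right)}{J - 484933} = \frac{\frac{1}{184} - \left(38 - 170 \sqrt{8 - 15}\right)}{-135932 - 484933} = \frac{\frac{1}{184} - \left(38 - 170 \sqrt{-7}\right)}{-620865} = \left(\frac{1}{184} - \left(38 - 170 i \sqrt{7}\right)\right) \left(- \frac{1}{620865}\right) = \left(- \frac{6991}{184} + 170 i \sqrt{7}\right) \left(- \frac{1}{620865}\right) = \frac{6991}{114239160} - \frac{34 i \sqrt{7}}{124173}$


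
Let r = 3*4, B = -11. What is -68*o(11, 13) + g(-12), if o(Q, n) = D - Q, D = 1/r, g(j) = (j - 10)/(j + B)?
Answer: 51287/69 ≈ 743.29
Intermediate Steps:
g(j) = (-10 + j)/(-11 + j) (g(j) = (j - 10)/(j - 11) = (-10 + j)/(-11 + j))
r = 12
D = 1/12 ≈ 0.083333
o(Q, n) = 1/12 - Q
-68*o(11, 13) + g(-12) = -68*(1/12 - 1*11) + (-10 - 12)/(-11 - 12) = -68*(1/12 - 11) - 22/(-23) = -68*(-131/12) - 1/23*(-22) = 2227/3 + 22/23 = 51287/69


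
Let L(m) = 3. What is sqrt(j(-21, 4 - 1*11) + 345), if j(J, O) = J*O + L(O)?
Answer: 3*sqrt(55) ≈ 22.249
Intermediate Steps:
j(J, O) = 3 + J*O (j(J, O) = J*O + 3 = 3 + J*O)
sqrt(j(-21, 4 - 1*11) + 345) = sqrt((3 - 21*(4 - 1*11)) + 345) = sqrt((3 - 21*(4 - 11)) + 345) = sqrt((3 - 21*(-7)) + 345) = sqrt((3 + 147) + 345) = sqrt(150 + 345) = sqrt(495) = 3*sqrt(55)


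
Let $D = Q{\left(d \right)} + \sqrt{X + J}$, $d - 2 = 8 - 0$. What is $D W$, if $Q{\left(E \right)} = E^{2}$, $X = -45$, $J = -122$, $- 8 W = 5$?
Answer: $- \frac{125}{2} - \frac{5 i \sqrt{167}}{8} \approx -62.5 - 8.0768 i$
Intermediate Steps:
$W = - \frac{5}{8}$ ($W = \left(- \frac{1}{8}\right) 5 = - \frac{5}{8} \approx -0.625$)
$d = 10$ ($d = 2 + \left(8 - 0\right) = 2 + \left(8 + 0\right) = 2 + 8 = 10$)
$D = 100 + i \sqrt{167}$ ($D = 10^{2} + \sqrt{-45 - 122} = 100 + \sqrt{-167} = 100 + i \sqrt{167} \approx 100.0 + 12.923 i$)
$D W = \left(100 + i \sqrt{167}\right) \left(- \frac{5}{8}\right) = - \frac{125}{2} - \frac{5 i \sqrt{167}}{8}$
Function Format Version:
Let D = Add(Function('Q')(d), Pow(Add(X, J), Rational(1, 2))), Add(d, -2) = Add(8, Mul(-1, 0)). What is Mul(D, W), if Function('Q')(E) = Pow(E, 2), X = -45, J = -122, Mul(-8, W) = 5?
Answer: Add(Rational(-125, 2), Mul(Rational(-5, 8), I, Pow(167, Rational(1, 2)))) ≈ Add(-62.500, Mul(-8.0768, I))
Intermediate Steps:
W = Rational(-5, 8) (W = Mul(Rational(-1, 8), 5) = Rational(-5, 8) ≈ -0.62500)
d = 10 (d = Add(2, Add(8, Mul(-1, 0))) = Add(2, Add(8, 0)) = Add(2, 8) = 10)
D = Add(100, Mul(I, Pow(167, Rational(1, 2)))) (D = Add(Pow(10, 2), Pow(Add(-45, -122), Rational(1, 2))) = Add(100, Pow(-167, Rational(1, 2))) = Add(100, Mul(I, Pow(167, Rational(1, 2)))) ≈ Add(100.00, Mul(12.923, I)))
Mul(D, W) = Mul(Add(100, Mul(I, Pow(167, Rational(1, 2)))), Rational(-5, 8)) = Add(Rational(-125, 2), Mul(Rational(-5, 8), I, Pow(167, Rational(1, 2))))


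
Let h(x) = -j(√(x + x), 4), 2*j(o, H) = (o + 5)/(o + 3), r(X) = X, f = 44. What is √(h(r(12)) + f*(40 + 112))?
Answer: √(80246 + 53500*√6)/(2*√(3 + 2*√6)) ≈ 81.776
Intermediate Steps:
j(o, H) = (5 + o)/(2*(3 + o)) (j(o, H) = ((o + 5)/(o + 3))/2 = ((5 + o)/(3 + o))/2 = (5 + o)/(2*(3 + o)))
h(x) = -(5 + √2*√x)/(2*(3 + √2*√x)) (h(x) = -(5 + √(x + x))/(2*(3 + √(x + x))) = -(5 + √(2*x))/(2*(3 + √(2*x))) = -(5 + √2*√x)/(2*(3 + √2*√x)))
√(h(r(12)) + f*(40 + 112)) = √((-5 - √2*√12)/(2*(3 + √2*√12)) + 44*(40 + 112)) = √((-5 - √2*2*√3)/(2*(3 + √2*(2*√3))) + 44*152) = √((-5 - 2*√6)/(2*(3 + 2*√6)) + 6688) = √(6688 + (-5 - 2*√6)/(2*(3 + 2*√6)))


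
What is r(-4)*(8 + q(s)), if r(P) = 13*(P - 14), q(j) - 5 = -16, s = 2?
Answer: 702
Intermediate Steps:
q(j) = -11 (q(j) = 5 - 16 = -11)
r(P) = -182 + 13*P (r(P) = 13*(-14 + P) = -182 + 13*P)
r(-4)*(8 + q(s)) = (-182 + 13*(-4))*(8 - 11) = (-182 - 52)*(-3) = -234*(-3) = 702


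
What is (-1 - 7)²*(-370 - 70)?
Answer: -28160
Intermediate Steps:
(-1 - 7)²*(-370 - 70) = (-8)²*(-440) = 64*(-440) = -28160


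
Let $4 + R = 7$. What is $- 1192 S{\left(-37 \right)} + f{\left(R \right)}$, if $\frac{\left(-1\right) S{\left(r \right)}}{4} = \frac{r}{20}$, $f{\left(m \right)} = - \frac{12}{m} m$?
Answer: $- \frac{44164}{5} \approx -8832.8$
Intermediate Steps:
$R = 3$ ($R = -4 + 7 = 3$)
$f{\left(m \right)} = -12$
$S{\left(r \right)} = - \frac{r}{5}$ ($S{\left(r \right)} = - 4 \frac{r}{20} = - \frac{r}{5}$)
$- 1192 S{\left(-37 \right)} + f{\left(R \right)} = - 1192 \left(\left(- \frac{1}{5}\right) \left(-37\right)\right) - 12 = \left(-1192\right) \frac{37}{5} - 12 = - \frac{44104}{5} - 12 = - \frac{44164}{5}$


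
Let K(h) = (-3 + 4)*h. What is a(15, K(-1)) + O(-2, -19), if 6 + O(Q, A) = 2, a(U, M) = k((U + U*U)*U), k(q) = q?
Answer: 3596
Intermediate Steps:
K(h) = h (K(h) = 1*h = h)
a(U, M) = U*(U + U**2) (a(U, M) = (U + U*U)*U = (U + U**2)*U = U*(U + U**2))
O(Q, A) = -4 (O(Q, A) = -6 + 2 = -4)
a(15, K(-1)) + O(-2, -19) = 15**2*(1 + 15) - 4 = 225*16 - 4 = 3600 - 4 = 3596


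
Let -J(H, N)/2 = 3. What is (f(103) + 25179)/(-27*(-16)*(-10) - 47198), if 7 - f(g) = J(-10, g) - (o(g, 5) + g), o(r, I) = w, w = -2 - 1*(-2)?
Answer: -25295/51518 ≈ -0.49099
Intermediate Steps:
w = 0 (w = -2 + 2 = 0)
o(r, I) = 0
J(H, N) = -6 (J(H, N) = -2*3 = -6)
f(g) = 13 + g (f(g) = 7 - (-6 - (0 + g)) = 7 - (-6 - g) = 7 + (6 + g) = 13 + g)
(f(103) + 25179)/(-27*(-16)*(-10) - 47198) = ((13 + 103) + 25179)/(-27*(-16)*(-10) - 47198) = (116 + 25179)/(432*(-10) - 47198) = 25295/(-4320 - 47198) = 25295/(-51518) = 25295*(-1/51518) = -25295/51518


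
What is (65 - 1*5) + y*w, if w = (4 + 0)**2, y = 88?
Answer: 1468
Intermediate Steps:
w = 16 (w = 4**2 = 16)
(65 - 1*5) + y*w = (65 - 1*5) + 88*16 = (65 - 5) + 1408 = 60 + 1408 = 1468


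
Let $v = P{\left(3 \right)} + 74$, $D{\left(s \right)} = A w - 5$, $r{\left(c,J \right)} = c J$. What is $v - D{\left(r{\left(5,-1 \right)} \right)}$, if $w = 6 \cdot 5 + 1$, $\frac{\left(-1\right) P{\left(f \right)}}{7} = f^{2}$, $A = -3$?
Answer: $109$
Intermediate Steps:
$P{\left(f \right)} = - 7 f^{2}$
$r{\left(c,J \right)} = J c$
$w = 31$ ($w = 30 + 1 = 31$)
$D{\left(s \right)} = -98$ ($D{\left(s \right)} = \left(-3\right) 31 - 5 = -93 - 5 = -98$)
$v = 11$ ($v = - 7 \cdot 3^{2} + 74 = \left(-7\right) 9 + 74 = -63 + 74 = 11$)
$v - D{\left(r{\left(5,-1 \right)} \right)} = 11 - -98 = 11 + 98 = 109$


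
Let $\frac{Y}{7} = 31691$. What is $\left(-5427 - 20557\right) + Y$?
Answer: $195853$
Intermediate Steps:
$Y = 221837$ ($Y = 7 \cdot 31691 = 221837$)
$\left(-5427 - 20557\right) + Y = \left(-5427 - 20557\right) + 221837 = -25984 + 221837 = 195853$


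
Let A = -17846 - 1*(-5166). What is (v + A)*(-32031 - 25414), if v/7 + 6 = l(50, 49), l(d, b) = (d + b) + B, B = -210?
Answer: 775450055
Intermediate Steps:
l(d, b) = -210 + b + d (l(d, b) = (d + b) - 210 = (b + d) - 210 = -210 + b + d)
v = -819 (v = -42 + 7*(-210 + 49 + 50) = -42 + 7*(-111) = -42 - 777 = -819)
A = -12680 (A = -17846 + 5166 = -12680)
(v + A)*(-32031 - 25414) = (-819 - 12680)*(-32031 - 25414) = -13499*(-57445) = 775450055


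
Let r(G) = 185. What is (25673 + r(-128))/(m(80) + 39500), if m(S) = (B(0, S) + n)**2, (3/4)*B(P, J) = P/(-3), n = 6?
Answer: 1847/2824 ≈ 0.65404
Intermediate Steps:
B(P, J) = -4*P/9 (B(P, J) = 4*(P/(-3))/3 = 4*(P*(-1/3))/3 = 4*(-P/3)/3 = -4*P/9)
m(S) = 36 (m(S) = (-4/9*0 + 6)**2 = (0 + 6)**2 = 6**2 = 36)
(25673 + r(-128))/(m(80) + 39500) = (25673 + 185)/(36 + 39500) = 25858/39536 = 25858*(1/39536) = 1847/2824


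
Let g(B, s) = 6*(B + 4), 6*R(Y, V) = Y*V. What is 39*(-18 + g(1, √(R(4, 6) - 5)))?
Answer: 468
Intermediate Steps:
R(Y, V) = V*Y/6 (R(Y, V) = (Y*V)/6 = (V*Y)/6 = V*Y/6)
g(B, s) = 24 + 6*B (g(B, s) = 6*(4 + B) = 24 + 6*B)
39*(-18 + g(1, √(R(4, 6) - 5))) = 39*(-18 + (24 + 6*1)) = 39*(-18 + (24 + 6)) = 39*(-18 + 30) = 39*12 = 468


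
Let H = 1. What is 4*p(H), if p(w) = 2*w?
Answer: 8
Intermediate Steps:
4*p(H) = 4*(2*1) = 4*2 = 8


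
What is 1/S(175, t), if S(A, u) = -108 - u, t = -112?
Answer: ¼ ≈ 0.25000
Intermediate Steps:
1/S(175, t) = 1/(-108 - 1*(-112)) = 1/(-108 + 112) = 1/4 = ¼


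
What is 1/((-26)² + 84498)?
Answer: 1/85174 ≈ 1.1741e-5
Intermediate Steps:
1/((-26)² + 84498) = 1/(676 + 84498) = 1/85174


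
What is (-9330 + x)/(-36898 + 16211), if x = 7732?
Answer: 1598/20687 ≈ 0.077247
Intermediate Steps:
(-9330 + x)/(-36898 + 16211) = (-9330 + 7732)/(-36898 + 16211) = -1598/(-20687) = -1598*(-1/20687) = 1598/20687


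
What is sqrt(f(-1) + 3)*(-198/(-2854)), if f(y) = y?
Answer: 99*sqrt(2)/1427 ≈ 0.098113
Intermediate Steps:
sqrt(f(-1) + 3)*(-198/(-2854)) = sqrt(-1 + 3)*(-198/(-2854)) = sqrt(2)*(-198*(-1/2854)) = sqrt(2)*(99/1427) = 99*sqrt(2)/1427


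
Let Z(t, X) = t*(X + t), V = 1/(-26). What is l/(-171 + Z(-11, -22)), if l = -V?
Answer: 1/4992 ≈ 0.00020032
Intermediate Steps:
V = -1/26 ≈ -0.038462
l = 1/26 (l = -1*(-1/26) = 1/26 ≈ 0.038462)
l/(-171 + Z(-11, -22)) = 1/(26*(-171 - 11*(-22 - 11))) = 1/(26*(-171 - 11*(-33))) = 1/(26*(-171 + 363)) = (1/26)/192 = (1/26)*(1/192) = 1/4992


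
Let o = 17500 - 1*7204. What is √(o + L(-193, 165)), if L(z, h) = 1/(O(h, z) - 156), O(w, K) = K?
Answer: √1254062747/349 ≈ 101.47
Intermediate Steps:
L(z, h) = 1/(-156 + z) (L(z, h) = 1/(z - 156) = 1/(-156 + z))
o = 10296 (o = 17500 - 7204 = 10296)
√(o + L(-193, 165)) = √(10296 + 1/(-156 - 193)) = √(10296 + 1/(-349)) = √(10296 - 1/349) = √(3593303/349) = √1254062747/349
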